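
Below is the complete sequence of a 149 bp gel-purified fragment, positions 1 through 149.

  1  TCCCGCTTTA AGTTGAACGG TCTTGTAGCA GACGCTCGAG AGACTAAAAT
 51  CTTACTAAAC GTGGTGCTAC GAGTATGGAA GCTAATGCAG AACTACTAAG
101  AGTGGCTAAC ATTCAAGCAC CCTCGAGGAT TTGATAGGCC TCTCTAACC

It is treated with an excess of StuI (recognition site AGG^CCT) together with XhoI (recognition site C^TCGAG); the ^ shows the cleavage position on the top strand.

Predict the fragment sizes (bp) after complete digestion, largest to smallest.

The StuI site (AGGCCT) starts at position 136.
StuI cuts after base 3 of each site, so after position 138.
XhoI sites (CTCGAG) start at positions 35, 122.
XhoI cuts after the first base of each site, so after positions 35, 122.
Combined cut positions: 35, 122, 138.
Linear molecule, 3 cuts → 4 fragments:
  1–35 → 35 bp
  36–122 → 87 bp
  123–138 → 16 bp
  139–149 → 11 bp
Sorted largest to smallest: 87, 35, 16, 11 bp.

87, 35, 16, 11 bp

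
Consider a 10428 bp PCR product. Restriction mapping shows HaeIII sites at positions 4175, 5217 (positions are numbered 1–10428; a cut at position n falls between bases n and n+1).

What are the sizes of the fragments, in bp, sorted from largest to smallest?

5211, 4175, 1042 bp

Linear molecule, 2 cuts → 3 fragments:
  4175 − 0 = 4175 bp
  5217 − 4175 = 1042 bp
  10428 − 5217 = 5211 bp
Sorted largest to smallest: 5211, 4175, 1042 bp.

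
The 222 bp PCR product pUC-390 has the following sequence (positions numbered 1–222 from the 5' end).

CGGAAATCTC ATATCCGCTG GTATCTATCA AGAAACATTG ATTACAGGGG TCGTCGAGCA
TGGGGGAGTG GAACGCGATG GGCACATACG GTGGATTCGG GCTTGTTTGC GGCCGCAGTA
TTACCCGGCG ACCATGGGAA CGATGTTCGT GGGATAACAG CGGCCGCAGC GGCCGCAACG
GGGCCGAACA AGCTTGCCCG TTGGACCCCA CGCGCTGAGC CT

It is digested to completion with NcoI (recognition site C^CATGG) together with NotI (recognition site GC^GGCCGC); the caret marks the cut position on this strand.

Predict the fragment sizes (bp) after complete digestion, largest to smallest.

110, 52, 29, 22, 9 bp

The NcoI site (CCATGG) starts at position 132.
NcoI cuts after the first base of each site, so after position 132.
NotI sites (GCGGCCGC) start at positions 109, 160, 169.
NotI cuts after base 2 of each site, so after positions 110, 161, 170.
Combined cut positions: 110, 132, 161, 170.
Linear molecule, 4 cuts → 5 fragments:
  1–110 → 110 bp
  111–132 → 22 bp
  133–161 → 29 bp
  162–170 → 9 bp
  171–222 → 52 bp
Sorted largest to smallest: 110, 52, 29, 22, 9 bp.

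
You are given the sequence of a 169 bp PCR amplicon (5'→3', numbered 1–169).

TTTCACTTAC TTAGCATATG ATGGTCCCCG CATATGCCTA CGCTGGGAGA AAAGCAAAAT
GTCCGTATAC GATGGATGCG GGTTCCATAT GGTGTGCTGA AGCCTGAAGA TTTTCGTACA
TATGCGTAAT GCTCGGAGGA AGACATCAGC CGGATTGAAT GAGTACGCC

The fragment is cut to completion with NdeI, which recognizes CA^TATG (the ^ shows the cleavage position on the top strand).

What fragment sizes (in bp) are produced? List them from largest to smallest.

55, 49, 33, 16, 16 bp

NdeI sites (CATATG) start at positions 15, 31, 86, 119.
NdeI cuts after base 2 of each site, so after positions 16, 32, 87, 120.
Linear molecule, 4 cuts → 5 fragments:
  1–16 → 16 bp
  17–32 → 16 bp
  33–87 → 55 bp
  88–120 → 33 bp
  121–169 → 49 bp
Sorted largest to smallest: 55, 49, 33, 16, 16 bp.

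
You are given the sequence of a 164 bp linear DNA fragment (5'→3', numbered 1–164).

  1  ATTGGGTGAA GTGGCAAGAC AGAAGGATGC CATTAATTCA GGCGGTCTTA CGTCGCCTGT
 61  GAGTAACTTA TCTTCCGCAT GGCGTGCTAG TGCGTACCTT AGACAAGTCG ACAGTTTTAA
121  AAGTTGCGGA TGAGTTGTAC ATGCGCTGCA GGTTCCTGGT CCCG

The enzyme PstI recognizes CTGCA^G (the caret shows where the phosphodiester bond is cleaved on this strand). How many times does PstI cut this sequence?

CTGCAG occurs starting at position 146.
PstI cuts at 1 site.

1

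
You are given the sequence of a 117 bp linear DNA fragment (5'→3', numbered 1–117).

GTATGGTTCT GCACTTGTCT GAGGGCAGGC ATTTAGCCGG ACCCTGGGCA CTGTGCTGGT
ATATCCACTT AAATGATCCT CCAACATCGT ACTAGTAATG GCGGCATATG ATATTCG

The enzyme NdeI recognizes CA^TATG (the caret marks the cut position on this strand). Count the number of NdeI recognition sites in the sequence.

CATATG occurs starting at position 105.
NdeI cuts at 1 site.

1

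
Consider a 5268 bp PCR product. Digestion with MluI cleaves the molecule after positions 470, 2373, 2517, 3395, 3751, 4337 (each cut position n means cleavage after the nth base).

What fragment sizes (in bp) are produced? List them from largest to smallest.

Linear molecule, 6 cuts → 7 fragments:
  470 − 0 = 470 bp
  2373 − 470 = 1903 bp
  2517 − 2373 = 144 bp
  3395 − 2517 = 878 bp
  3751 − 3395 = 356 bp
  4337 − 3751 = 586 bp
  5268 − 4337 = 931 bp
Sorted largest to smallest: 1903, 931, 878, 586, 470, 356, 144 bp.

1903, 931, 878, 586, 470, 356, 144 bp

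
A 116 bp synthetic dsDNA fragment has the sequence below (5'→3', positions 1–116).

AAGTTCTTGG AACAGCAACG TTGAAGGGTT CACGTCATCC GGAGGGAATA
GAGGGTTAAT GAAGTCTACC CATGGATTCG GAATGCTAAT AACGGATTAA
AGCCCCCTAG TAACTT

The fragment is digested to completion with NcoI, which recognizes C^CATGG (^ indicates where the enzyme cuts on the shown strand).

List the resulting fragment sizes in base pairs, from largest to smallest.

70, 46 bp

The NcoI site (CCATGG) starts at position 70.
NcoI cuts after the first base of each site, so after position 70.
Linear molecule, 1 cut → 2 fragments:
  1–70 → 70 bp
  71–116 → 46 bp
Sorted largest to smallest: 70, 46 bp.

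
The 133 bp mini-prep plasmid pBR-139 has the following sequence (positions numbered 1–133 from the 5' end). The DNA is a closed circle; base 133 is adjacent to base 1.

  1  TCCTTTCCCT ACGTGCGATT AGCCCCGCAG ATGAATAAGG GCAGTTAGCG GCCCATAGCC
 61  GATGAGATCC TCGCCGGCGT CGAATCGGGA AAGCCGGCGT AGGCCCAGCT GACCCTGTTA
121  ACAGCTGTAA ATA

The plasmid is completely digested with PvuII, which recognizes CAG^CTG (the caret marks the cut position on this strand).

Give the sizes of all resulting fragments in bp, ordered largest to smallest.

117, 16 bp

PvuII sites (CAGCTG) start at positions 106, 122.
PvuII cuts after base 3 of each site, so after positions 108, 124.
Circular molecule, 2 cuts → 2 fragments:
  109–124 → 16 bp
  125–133 then 1–108 → 9 + 108 = 117 bp
Sorted largest to smallest: 117, 16 bp.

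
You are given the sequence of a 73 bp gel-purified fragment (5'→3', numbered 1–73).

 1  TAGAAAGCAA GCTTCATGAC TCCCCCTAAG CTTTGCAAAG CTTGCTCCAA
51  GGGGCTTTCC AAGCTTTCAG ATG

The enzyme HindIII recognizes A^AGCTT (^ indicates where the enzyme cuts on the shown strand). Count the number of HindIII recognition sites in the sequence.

4

AAGCTT occurs starting at positions 9, 28, 38, 61.
HindIII cuts at 4 sites.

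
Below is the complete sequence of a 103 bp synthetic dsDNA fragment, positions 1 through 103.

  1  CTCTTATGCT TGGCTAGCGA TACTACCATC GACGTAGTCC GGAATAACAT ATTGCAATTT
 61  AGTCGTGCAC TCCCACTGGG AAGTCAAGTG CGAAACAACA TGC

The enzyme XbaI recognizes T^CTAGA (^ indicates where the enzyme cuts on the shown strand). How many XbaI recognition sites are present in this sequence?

0

No occurrence of TCTAGA is present in the sequence.
XbaI does not cut: 0 sites.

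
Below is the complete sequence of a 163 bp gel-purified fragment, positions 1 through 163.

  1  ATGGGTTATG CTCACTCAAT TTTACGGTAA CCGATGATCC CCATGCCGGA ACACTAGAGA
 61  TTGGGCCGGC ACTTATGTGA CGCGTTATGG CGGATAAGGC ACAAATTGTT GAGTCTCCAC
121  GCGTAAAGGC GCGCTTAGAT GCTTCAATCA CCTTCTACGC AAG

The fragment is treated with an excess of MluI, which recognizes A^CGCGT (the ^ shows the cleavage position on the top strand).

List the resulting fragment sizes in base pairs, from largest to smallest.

MluI sites (ACGCGT) start at positions 80, 119.
MluI cuts after the first base of each site, so after positions 80, 119.
Linear molecule, 2 cuts → 3 fragments:
  1–80 → 80 bp
  81–119 → 39 bp
  120–163 → 44 bp
Sorted largest to smallest: 80, 44, 39 bp.

80, 44, 39 bp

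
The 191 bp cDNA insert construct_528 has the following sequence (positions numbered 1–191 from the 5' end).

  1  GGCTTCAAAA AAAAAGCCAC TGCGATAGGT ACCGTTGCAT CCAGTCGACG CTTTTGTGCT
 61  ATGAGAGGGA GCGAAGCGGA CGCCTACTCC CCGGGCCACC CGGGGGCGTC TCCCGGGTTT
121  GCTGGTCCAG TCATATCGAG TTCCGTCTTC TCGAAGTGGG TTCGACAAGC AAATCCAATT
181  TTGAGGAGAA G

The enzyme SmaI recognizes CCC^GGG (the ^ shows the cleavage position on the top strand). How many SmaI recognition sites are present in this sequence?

3

CCCGGG occurs starting at positions 90, 99, 112.
SmaI cuts at 3 sites.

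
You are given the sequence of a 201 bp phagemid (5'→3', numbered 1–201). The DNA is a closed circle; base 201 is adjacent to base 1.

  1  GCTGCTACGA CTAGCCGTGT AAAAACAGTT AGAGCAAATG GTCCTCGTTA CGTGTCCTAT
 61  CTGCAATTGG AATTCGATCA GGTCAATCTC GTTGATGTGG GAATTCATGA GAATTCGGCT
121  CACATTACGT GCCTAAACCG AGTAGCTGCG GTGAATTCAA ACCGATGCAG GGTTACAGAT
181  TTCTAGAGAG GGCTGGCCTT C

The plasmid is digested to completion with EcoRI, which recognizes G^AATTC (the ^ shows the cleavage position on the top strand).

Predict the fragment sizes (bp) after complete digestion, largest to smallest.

EcoRI sites (GAATTC) start at positions 70, 101, 111, 153.
EcoRI cuts after the first base of each site, so after positions 70, 101, 111, 153.
Circular molecule, 4 cuts → 4 fragments:
  71–101 → 31 bp
  102–111 → 10 bp
  112–153 → 42 bp
  154–201 then 1–70 → 48 + 70 = 118 bp
Sorted largest to smallest: 118, 42, 31, 10 bp.

118, 42, 31, 10 bp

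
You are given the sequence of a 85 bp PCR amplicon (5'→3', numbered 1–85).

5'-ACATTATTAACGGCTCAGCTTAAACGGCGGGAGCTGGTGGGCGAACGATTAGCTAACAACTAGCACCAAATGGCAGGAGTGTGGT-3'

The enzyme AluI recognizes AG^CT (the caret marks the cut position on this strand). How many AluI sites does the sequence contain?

AGCT occurs starting at positions 17, 32, 51.
AluI cuts at 3 sites.

3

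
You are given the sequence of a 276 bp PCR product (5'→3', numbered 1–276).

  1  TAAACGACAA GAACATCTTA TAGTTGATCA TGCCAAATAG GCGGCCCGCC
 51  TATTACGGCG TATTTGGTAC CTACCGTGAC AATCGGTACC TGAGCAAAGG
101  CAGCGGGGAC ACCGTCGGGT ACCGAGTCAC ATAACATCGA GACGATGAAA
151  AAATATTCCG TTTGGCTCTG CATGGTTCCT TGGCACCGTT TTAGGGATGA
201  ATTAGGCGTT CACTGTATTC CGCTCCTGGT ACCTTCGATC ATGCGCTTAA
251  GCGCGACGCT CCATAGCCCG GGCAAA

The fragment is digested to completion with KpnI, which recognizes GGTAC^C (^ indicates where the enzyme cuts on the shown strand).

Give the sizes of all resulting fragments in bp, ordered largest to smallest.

KpnI sites (GGTACC) start at positions 66, 85, 118, 228.
KpnI cuts after base 5 of each site (before the last base), so after positions 70, 89, 122, 232.
Linear molecule, 4 cuts → 5 fragments:
  1–70 → 70 bp
  71–89 → 19 bp
  90–122 → 33 bp
  123–232 → 110 bp
  233–276 → 44 bp
Sorted largest to smallest: 110, 70, 44, 33, 19 bp.

110, 70, 44, 33, 19 bp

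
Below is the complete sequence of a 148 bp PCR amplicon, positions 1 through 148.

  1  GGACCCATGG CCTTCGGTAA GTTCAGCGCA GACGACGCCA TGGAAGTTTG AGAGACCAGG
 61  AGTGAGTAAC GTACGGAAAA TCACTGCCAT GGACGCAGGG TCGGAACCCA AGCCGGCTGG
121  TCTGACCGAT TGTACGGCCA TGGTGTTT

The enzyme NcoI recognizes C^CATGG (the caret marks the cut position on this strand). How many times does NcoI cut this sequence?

4

CCATGG occurs starting at positions 5, 38, 87, 138.
NcoI cuts at 4 sites.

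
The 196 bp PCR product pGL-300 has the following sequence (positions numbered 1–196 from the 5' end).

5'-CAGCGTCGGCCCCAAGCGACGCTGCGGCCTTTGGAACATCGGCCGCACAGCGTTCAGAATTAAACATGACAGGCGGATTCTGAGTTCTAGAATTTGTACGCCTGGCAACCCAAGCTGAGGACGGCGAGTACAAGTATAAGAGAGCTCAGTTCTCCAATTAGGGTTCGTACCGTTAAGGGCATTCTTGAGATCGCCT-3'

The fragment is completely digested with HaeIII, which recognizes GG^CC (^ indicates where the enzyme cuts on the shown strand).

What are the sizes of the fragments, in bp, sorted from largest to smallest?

154, 18, 15, 9 bp

HaeIII sites (GGCC) start at positions 8, 26, 41.
HaeIII cuts after base 2 of each site, so after positions 9, 27, 42.
Linear molecule, 3 cuts → 4 fragments:
  1–9 → 9 bp
  10–27 → 18 bp
  28–42 → 15 bp
  43–196 → 154 bp
Sorted largest to smallest: 154, 18, 15, 9 bp.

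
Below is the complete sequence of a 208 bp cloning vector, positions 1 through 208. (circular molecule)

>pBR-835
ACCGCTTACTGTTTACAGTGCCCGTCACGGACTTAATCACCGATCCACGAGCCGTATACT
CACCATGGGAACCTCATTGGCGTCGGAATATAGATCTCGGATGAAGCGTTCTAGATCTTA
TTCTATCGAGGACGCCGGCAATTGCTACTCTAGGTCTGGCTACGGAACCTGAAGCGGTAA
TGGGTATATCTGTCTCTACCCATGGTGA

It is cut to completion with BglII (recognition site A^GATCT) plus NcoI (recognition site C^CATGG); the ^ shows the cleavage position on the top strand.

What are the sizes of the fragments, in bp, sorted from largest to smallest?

87, 71, 29, 21 bp

BglII sites (AGATCT) start at positions 92, 113.
BglII cuts after the first base of each site, so after positions 92, 113.
NcoI sites (CCATGG) start at positions 63, 200.
NcoI cuts after the first base of each site, so after positions 63, 200.
Combined cut positions: 63, 92, 113, 200.
Circular molecule, 4 cuts → 4 fragments:
  64–92 → 29 bp
  93–113 → 21 bp
  114–200 → 87 bp
  201–208 then 1–63 → 8 + 63 = 71 bp
Sorted largest to smallest: 87, 71, 29, 21 bp.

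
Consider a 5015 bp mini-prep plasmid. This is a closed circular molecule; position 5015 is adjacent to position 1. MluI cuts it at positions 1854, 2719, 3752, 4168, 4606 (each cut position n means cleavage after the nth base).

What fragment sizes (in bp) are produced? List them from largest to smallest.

Circular molecule, 5 cuts → 5 fragments:
  2719 − 1854 = 865 bp
  3752 − 2719 = 1033 bp
  4168 − 3752 = 416 bp
  4606 − 4168 = 438 bp
  wrap: 5015 − 4606 + 1854 = 2263 bp
Sorted largest to smallest: 2263, 1033, 865, 438, 416 bp.

2263, 1033, 865, 438, 416 bp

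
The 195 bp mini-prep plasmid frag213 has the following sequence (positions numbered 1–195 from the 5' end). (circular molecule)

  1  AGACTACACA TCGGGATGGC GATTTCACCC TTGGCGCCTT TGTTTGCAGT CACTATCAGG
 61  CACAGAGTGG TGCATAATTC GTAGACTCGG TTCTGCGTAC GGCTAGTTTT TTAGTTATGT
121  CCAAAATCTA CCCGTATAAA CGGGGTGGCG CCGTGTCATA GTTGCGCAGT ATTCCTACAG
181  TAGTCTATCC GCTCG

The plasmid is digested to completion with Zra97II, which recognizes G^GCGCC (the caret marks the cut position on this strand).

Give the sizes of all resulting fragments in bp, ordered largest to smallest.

114, 81 bp

Zra97II sites (GGCGCC) start at positions 33, 147.
Zra97II cuts after the first base of each site, so after positions 33, 147.
Circular molecule, 2 cuts → 2 fragments:
  34–147 → 114 bp
  148–195 then 1–33 → 48 + 33 = 81 bp
Sorted largest to smallest: 114, 81 bp.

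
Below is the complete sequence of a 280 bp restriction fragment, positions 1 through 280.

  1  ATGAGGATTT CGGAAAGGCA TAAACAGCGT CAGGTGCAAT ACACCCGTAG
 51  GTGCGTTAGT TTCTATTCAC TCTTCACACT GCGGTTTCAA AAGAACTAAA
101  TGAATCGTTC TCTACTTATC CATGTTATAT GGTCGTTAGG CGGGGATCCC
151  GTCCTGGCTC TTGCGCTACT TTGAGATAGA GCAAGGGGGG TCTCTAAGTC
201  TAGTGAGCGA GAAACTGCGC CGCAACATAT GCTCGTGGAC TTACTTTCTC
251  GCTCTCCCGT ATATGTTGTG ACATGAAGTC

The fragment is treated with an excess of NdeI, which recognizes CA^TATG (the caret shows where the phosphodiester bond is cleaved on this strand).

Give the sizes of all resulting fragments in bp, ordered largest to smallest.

The NdeI site (CATATG) starts at position 226.
NdeI cuts after base 2 of each site, so after position 227.
Linear molecule, 1 cut → 2 fragments:
  1–227 → 227 bp
  228–280 → 53 bp
Sorted largest to smallest: 227, 53 bp.

227, 53 bp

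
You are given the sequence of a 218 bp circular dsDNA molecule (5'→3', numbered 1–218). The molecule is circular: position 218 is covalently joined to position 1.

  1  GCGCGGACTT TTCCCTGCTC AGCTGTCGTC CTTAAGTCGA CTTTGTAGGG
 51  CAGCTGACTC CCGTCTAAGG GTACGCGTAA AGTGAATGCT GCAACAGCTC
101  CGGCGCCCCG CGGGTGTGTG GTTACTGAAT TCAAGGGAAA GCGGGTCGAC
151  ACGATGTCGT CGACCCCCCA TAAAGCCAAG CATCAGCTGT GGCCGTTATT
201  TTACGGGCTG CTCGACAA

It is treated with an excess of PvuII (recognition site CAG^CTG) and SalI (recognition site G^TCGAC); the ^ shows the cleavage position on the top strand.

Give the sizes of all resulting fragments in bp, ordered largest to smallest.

PvuII sites (CAGCTG) start at positions 20, 51, 184.
PvuII cuts after base 3 of each site, so after positions 22, 53, 186.
SalI sites (GTCGAC) start at positions 36, 145, 159.
SalI cuts after the first base of each site, so after positions 36, 145, 159.
Combined cut positions: 22, 36, 53, 145, 159, 186.
Circular molecule, 6 cuts → 6 fragments:
  23–36 → 14 bp
  37–53 → 17 bp
  54–145 → 92 bp
  146–159 → 14 bp
  160–186 → 27 bp
  187–218 then 1–22 → 32 + 22 = 54 bp
Sorted largest to smallest: 92, 54, 27, 17, 14, 14 bp.

92, 54, 27, 17, 14, 14 bp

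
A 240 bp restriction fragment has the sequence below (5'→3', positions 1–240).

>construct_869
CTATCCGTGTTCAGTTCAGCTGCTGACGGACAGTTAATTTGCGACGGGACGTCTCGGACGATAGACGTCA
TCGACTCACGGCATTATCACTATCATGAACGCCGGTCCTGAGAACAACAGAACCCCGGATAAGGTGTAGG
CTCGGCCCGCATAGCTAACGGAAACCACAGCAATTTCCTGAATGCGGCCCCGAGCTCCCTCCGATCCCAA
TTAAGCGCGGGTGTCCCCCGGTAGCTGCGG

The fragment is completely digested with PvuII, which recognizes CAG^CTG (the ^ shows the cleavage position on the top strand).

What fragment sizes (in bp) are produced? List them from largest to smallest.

The PvuII site (CAGCTG) starts at position 17.
PvuII cuts after base 3 of each site, so after position 19.
Linear molecule, 1 cut → 2 fragments:
  1–19 → 19 bp
  20–240 → 221 bp
Sorted largest to smallest: 221, 19 bp.

221, 19 bp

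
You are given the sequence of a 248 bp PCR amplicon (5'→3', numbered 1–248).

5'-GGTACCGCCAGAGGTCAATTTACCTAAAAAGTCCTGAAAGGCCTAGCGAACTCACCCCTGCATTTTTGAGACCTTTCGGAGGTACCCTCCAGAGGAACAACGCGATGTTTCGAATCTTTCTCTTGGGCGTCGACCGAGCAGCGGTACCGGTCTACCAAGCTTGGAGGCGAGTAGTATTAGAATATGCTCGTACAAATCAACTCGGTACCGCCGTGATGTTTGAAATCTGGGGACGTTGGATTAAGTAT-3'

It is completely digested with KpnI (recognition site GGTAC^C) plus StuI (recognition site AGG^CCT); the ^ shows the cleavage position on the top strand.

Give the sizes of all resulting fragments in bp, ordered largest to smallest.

62, 61, 44, 40, 36, 5 bp

KpnI sites (GGTACC) start at positions 1, 81, 143, 204.
KpnI cuts after base 5 of each site (before the last base), so after positions 5, 85, 147, 208.
The StuI site (AGGCCT) starts at position 39.
StuI cuts after base 3 of each site, so after position 41.
Combined cut positions: 5, 41, 85, 147, 208.
Linear molecule, 5 cuts → 6 fragments:
  1–5 → 5 bp
  6–41 → 36 bp
  42–85 → 44 bp
  86–147 → 62 bp
  148–208 → 61 bp
  209–248 → 40 bp
Sorted largest to smallest: 62, 61, 44, 40, 36, 5 bp.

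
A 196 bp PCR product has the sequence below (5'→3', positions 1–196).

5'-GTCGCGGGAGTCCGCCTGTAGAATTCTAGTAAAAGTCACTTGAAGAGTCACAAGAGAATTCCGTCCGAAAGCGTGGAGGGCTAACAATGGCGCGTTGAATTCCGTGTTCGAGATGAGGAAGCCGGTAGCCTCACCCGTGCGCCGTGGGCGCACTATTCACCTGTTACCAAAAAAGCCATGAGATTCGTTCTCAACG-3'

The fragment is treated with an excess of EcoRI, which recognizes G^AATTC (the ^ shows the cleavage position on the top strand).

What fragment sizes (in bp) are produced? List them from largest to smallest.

99, 41, 35, 21 bp

EcoRI sites (GAATTC) start at positions 21, 56, 97.
EcoRI cuts after the first base of each site, so after positions 21, 56, 97.
Linear molecule, 3 cuts → 4 fragments:
  1–21 → 21 bp
  22–56 → 35 bp
  57–97 → 41 bp
  98–196 → 99 bp
Sorted largest to smallest: 99, 41, 35, 21 bp.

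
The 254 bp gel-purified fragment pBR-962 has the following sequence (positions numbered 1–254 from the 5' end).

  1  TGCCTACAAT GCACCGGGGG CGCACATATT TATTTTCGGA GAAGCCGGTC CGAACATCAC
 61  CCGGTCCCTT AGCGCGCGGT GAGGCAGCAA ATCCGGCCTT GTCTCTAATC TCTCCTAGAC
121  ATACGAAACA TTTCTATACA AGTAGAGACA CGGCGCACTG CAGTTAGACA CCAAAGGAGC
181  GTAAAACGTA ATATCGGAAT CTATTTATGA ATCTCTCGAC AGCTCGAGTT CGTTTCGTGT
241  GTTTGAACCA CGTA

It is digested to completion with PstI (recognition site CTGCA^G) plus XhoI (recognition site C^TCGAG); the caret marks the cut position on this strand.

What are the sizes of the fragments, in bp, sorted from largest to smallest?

The PstI site (CTGCAG) starts at position 158.
PstI cuts after base 5 of each site (before the last base), so after position 162.
The XhoI site (CTCGAG) starts at position 223.
XhoI cuts after the first base of each site, so after position 223.
Combined cut positions: 162, 223.
Linear molecule, 2 cuts → 3 fragments:
  1–162 → 162 bp
  163–223 → 61 bp
  224–254 → 31 bp
Sorted largest to smallest: 162, 61, 31 bp.

162, 61, 31 bp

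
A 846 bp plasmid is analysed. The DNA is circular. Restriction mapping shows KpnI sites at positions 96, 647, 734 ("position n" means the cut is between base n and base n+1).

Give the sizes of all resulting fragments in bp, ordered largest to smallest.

551, 208, 87 bp

Circular molecule, 3 cuts → 3 fragments:
  647 − 96 = 551 bp
  734 − 647 = 87 bp
  wrap: 846 − 734 + 96 = 208 bp
Sorted largest to smallest: 551, 208, 87 bp.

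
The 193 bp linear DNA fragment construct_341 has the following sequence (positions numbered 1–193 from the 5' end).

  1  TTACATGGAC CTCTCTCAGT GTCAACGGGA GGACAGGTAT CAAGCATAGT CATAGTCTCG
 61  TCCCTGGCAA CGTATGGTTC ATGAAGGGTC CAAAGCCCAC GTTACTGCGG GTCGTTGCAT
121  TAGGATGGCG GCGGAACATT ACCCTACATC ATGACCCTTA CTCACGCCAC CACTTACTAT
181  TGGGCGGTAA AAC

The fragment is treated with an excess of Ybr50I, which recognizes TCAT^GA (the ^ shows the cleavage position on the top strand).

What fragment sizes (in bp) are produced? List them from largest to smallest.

Ybr50I sites (TCATGA) start at positions 79, 149.
Ybr50I cuts after base 4 of each site, so after positions 82, 152.
Linear molecule, 2 cuts → 3 fragments:
  1–82 → 82 bp
  83–152 → 70 bp
  153–193 → 41 bp
Sorted largest to smallest: 82, 70, 41 bp.

82, 70, 41 bp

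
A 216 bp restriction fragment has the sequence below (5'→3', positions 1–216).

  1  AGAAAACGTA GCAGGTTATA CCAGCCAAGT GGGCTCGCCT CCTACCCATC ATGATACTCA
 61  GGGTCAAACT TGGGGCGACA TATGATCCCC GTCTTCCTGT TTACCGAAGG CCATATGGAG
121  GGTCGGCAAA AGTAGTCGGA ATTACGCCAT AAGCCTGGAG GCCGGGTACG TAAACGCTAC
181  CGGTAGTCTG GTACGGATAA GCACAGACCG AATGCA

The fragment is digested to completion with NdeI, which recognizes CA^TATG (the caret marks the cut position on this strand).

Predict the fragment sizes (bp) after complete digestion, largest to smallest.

NdeI sites (CATATG) start at positions 79, 112.
NdeI cuts after base 2 of each site, so after positions 80, 113.
Linear molecule, 2 cuts → 3 fragments:
  1–80 → 80 bp
  81–113 → 33 bp
  114–216 → 103 bp
Sorted largest to smallest: 103, 80, 33 bp.

103, 80, 33 bp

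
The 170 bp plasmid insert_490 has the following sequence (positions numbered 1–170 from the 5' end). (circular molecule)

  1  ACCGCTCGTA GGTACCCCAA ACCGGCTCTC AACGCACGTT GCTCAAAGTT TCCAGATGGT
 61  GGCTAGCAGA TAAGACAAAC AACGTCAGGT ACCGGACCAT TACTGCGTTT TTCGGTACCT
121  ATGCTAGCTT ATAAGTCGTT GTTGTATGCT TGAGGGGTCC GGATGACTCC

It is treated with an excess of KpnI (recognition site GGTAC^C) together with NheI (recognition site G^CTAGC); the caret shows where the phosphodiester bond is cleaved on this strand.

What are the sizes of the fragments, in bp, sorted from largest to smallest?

KpnI sites (GGTACC) start at positions 11, 88, 114.
KpnI cuts after base 5 of each site (before the last base), so after positions 15, 92, 118.
NheI sites (GCTAGC) start at positions 62, 123.
NheI cuts after the first base of each site, so after positions 62, 123.
Combined cut positions: 15, 62, 92, 118, 123.
Circular molecule, 5 cuts → 5 fragments:
  16–62 → 47 bp
  63–92 → 30 bp
  93–118 → 26 bp
  119–123 → 5 bp
  124–170 then 1–15 → 47 + 15 = 62 bp
Sorted largest to smallest: 62, 47, 30, 26, 5 bp.

62, 47, 30, 26, 5 bp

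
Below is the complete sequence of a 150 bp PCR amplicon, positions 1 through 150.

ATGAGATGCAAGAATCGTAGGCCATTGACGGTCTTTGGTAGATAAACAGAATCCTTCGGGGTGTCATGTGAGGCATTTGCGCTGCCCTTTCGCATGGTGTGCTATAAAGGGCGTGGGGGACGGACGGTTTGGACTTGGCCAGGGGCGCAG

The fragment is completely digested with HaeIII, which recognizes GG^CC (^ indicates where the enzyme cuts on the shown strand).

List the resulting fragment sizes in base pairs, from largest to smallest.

117, 21, 12 bp

HaeIII sites (GGCC) start at positions 20, 137.
HaeIII cuts after base 2 of each site, so after positions 21, 138.
Linear molecule, 2 cuts → 3 fragments:
  1–21 → 21 bp
  22–138 → 117 bp
  139–150 → 12 bp
Sorted largest to smallest: 117, 21, 12 bp.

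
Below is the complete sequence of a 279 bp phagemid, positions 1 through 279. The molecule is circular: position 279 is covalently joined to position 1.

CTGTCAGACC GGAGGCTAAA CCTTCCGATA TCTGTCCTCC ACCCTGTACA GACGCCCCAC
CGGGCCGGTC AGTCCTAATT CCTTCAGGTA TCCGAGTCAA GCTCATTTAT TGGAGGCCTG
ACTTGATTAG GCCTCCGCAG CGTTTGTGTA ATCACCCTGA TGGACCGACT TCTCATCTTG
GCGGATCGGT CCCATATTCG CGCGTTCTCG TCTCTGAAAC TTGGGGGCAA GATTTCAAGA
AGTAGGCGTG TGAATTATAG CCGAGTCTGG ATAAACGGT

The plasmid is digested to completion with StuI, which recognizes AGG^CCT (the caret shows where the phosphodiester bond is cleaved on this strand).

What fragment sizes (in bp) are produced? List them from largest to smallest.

264, 15 bp

StuI sites (AGGCCT) start at positions 114, 129.
StuI cuts after base 3 of each site, so after positions 116, 131.
Circular molecule, 2 cuts → 2 fragments:
  117–131 → 15 bp
  132–279 then 1–116 → 148 + 116 = 264 bp
Sorted largest to smallest: 264, 15 bp.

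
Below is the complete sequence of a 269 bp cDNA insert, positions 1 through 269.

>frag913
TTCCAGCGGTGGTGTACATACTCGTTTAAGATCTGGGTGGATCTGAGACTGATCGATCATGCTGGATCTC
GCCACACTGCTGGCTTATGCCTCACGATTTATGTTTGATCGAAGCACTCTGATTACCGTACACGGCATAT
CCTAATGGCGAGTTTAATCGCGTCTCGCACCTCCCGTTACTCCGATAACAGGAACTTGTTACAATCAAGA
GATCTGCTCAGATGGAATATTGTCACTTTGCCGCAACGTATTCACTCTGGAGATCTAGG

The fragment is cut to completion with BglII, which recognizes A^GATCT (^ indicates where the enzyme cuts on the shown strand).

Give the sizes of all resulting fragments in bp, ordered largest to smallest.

181, 51, 29, 8 bp

BglII sites (AGATCT) start at positions 29, 210, 261.
BglII cuts after the first base of each site, so after positions 29, 210, 261.
Linear molecule, 3 cuts → 4 fragments:
  1–29 → 29 bp
  30–210 → 181 bp
  211–261 → 51 bp
  262–269 → 8 bp
Sorted largest to smallest: 181, 51, 29, 8 bp.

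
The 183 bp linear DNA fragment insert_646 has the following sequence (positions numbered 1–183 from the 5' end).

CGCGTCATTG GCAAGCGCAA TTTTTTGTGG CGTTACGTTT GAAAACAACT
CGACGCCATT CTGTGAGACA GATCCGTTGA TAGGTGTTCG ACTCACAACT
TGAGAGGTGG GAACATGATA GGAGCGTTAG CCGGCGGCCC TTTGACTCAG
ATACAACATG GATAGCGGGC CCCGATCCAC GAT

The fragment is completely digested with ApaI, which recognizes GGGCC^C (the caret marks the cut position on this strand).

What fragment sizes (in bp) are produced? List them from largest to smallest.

The ApaI site (GGGCCC) starts at position 167.
ApaI cuts after base 5 of each site (before the last base), so after position 171.
Linear molecule, 1 cut → 2 fragments:
  1–171 → 171 bp
  172–183 → 12 bp
Sorted largest to smallest: 171, 12 bp.

171, 12 bp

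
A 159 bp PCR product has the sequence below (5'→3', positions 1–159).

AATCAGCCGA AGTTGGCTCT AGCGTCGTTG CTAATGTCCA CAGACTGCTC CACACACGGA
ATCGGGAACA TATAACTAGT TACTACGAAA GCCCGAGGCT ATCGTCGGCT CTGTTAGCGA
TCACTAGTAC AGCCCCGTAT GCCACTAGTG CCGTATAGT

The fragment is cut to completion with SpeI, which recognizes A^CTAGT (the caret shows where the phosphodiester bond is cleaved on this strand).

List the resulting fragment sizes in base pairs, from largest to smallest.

SpeI sites (ACTAGT) start at positions 75, 123, 144.
SpeI cuts after the first base of each site, so after positions 75, 123, 144.
Linear molecule, 3 cuts → 4 fragments:
  1–75 → 75 bp
  76–123 → 48 bp
  124–144 → 21 bp
  145–159 → 15 bp
Sorted largest to smallest: 75, 48, 21, 15 bp.

75, 48, 21, 15 bp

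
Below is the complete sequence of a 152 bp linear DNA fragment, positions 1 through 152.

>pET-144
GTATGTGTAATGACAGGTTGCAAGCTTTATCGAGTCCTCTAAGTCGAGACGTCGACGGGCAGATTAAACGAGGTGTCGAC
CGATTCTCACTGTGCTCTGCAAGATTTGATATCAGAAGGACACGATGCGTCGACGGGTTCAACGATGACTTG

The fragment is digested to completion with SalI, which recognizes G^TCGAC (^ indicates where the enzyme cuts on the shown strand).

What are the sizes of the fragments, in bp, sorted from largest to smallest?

54, 51, 24, 23 bp

SalI sites (GTCGAC) start at positions 51, 75, 129.
SalI cuts after the first base of each site, so after positions 51, 75, 129.
Linear molecule, 3 cuts → 4 fragments:
  1–51 → 51 bp
  52–75 → 24 bp
  76–129 → 54 bp
  130–152 → 23 bp
Sorted largest to smallest: 54, 51, 24, 23 bp.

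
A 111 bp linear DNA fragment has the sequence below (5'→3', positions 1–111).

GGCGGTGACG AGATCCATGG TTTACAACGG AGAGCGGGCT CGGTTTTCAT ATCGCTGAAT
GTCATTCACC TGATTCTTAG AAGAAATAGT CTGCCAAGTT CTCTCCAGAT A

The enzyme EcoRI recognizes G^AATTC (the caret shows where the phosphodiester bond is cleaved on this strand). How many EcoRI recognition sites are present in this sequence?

0

No occurrence of GAATTC is present in the sequence.
EcoRI does not cut: 0 sites.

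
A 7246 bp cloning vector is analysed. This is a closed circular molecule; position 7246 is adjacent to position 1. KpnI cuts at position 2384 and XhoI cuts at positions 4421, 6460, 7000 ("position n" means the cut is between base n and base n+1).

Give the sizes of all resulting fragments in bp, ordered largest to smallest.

Combined cut positions (sorted): 2384, 4421, 6460, 7000.
Circular molecule, 4 cuts → 4 fragments:
  4421 − 2384 = 2037 bp
  6460 − 4421 = 2039 bp
  7000 − 6460 = 540 bp
  wrap: 7246 − 7000 + 2384 = 2630 bp
Sorted largest to smallest: 2630, 2039, 2037, 540 bp.

2630, 2039, 2037, 540 bp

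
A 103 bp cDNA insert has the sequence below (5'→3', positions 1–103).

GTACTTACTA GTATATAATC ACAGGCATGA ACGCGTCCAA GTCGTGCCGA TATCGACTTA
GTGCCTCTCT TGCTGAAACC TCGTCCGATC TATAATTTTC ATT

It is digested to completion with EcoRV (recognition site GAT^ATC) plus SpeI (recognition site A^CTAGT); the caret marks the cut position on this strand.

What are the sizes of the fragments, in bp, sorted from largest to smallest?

52, 44, 7 bp

The EcoRV site (GATATC) starts at position 49.
EcoRV cuts after base 3 of each site, so after position 51.
The SpeI site (ACTAGT) starts at position 7.
SpeI cuts after the first base of each site, so after position 7.
Combined cut positions: 7, 51.
Linear molecule, 2 cuts → 3 fragments:
  1–7 → 7 bp
  8–51 → 44 bp
  52–103 → 52 bp
Sorted largest to smallest: 52, 44, 7 bp.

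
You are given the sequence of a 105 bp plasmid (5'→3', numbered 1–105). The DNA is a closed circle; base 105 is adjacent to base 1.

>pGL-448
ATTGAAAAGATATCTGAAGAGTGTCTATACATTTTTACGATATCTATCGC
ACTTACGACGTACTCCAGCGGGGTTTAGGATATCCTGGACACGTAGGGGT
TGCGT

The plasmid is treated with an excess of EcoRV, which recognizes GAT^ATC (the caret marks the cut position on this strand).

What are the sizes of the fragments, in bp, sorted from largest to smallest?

EcoRV sites (GATATC) start at positions 9, 39, 79.
EcoRV cuts after base 3 of each site, so after positions 11, 41, 81.
Circular molecule, 3 cuts → 3 fragments:
  12–41 → 30 bp
  42–81 → 40 bp
  82–105 then 1–11 → 24 + 11 = 35 bp
Sorted largest to smallest: 40, 35, 30 bp.

40, 35, 30 bp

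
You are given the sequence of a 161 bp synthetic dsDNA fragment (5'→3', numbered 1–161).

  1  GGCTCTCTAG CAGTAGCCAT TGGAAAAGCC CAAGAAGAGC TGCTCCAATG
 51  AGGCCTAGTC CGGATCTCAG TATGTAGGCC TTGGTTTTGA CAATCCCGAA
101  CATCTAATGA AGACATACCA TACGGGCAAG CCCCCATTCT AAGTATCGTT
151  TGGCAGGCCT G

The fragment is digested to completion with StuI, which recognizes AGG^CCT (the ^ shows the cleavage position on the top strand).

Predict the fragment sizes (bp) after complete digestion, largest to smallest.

79, 53, 25, 4 bp

StuI sites (AGGCCT) start at positions 51, 76, 155.
StuI cuts after base 3 of each site, so after positions 53, 78, 157.
Linear molecule, 3 cuts → 4 fragments:
  1–53 → 53 bp
  54–78 → 25 bp
  79–157 → 79 bp
  158–161 → 4 bp
Sorted largest to smallest: 79, 53, 25, 4 bp.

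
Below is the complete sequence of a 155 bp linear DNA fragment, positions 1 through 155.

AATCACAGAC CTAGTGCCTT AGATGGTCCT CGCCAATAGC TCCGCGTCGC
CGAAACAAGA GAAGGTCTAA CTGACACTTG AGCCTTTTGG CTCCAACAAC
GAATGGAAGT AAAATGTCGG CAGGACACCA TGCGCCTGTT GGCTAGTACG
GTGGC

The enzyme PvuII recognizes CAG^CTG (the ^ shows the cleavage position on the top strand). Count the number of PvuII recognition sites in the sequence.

0

No occurrence of CAGCTG is present in the sequence.
PvuII does not cut: 0 sites.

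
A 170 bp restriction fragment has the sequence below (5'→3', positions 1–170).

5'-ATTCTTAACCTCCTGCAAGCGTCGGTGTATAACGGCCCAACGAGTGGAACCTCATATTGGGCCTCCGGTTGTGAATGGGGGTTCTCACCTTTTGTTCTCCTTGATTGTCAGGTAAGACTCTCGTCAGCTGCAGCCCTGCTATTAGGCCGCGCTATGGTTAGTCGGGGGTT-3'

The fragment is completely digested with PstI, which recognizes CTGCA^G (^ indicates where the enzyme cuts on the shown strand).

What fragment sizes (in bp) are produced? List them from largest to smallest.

132, 38 bp

The PstI site (CTGCAG) starts at position 128.
PstI cuts after base 5 of each site (before the last base), so after position 132.
Linear molecule, 1 cut → 2 fragments:
  1–132 → 132 bp
  133–170 → 38 bp
Sorted largest to smallest: 132, 38 bp.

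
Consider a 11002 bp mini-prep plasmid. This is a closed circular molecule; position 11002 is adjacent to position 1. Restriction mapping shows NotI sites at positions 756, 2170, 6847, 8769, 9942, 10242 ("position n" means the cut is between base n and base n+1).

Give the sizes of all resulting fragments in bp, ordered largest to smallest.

4677, 1922, 1516, 1414, 1173, 300 bp

Circular molecule, 6 cuts → 6 fragments:
  2170 − 756 = 1414 bp
  6847 − 2170 = 4677 bp
  8769 − 6847 = 1922 bp
  9942 − 8769 = 1173 bp
  10242 − 9942 = 300 bp
  wrap: 11002 − 10242 + 756 = 1516 bp
Sorted largest to smallest: 4677, 1922, 1516, 1414, 1173, 300 bp.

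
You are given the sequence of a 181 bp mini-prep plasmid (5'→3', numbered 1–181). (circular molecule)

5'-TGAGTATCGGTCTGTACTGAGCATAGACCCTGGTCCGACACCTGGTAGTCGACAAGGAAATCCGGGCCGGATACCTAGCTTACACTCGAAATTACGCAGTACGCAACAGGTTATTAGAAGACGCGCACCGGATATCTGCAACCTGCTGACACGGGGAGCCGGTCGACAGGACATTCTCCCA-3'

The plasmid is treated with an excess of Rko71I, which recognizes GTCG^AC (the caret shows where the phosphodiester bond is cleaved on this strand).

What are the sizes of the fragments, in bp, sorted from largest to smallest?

Rko71I sites (GTCGAC) start at positions 48, 162.
Rko71I cuts after base 4 of each site, so after positions 51, 165.
Circular molecule, 2 cuts → 2 fragments:
  52–165 → 114 bp
  166–181 then 1–51 → 16 + 51 = 67 bp
Sorted largest to smallest: 114, 67 bp.

114, 67 bp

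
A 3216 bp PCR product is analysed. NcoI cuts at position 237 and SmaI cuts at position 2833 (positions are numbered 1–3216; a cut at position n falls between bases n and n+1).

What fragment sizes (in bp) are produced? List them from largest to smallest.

Combined cut positions (sorted): 237, 2833.
Linear molecule, 2 cuts → 3 fragments:
  237 − 0 = 237 bp
  2833 − 237 = 2596 bp
  3216 − 2833 = 383 bp
Sorted largest to smallest: 2596, 383, 237 bp.

2596, 383, 237 bp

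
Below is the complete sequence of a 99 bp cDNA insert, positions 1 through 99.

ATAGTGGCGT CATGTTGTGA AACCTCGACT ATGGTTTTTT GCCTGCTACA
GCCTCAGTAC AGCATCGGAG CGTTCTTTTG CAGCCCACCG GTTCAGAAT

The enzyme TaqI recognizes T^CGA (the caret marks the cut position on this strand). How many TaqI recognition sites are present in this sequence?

TCGA occurs starting at position 25.
TaqI cuts at 1 site.

1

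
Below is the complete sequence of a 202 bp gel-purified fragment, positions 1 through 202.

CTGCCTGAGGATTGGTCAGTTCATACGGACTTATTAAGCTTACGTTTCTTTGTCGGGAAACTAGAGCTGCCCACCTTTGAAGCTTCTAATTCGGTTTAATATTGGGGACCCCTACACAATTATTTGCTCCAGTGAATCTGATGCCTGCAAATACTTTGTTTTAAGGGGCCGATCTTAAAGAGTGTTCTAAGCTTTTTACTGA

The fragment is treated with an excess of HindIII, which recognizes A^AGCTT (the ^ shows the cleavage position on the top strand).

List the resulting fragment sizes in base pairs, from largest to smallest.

109, 44, 36, 13 bp

HindIII sites (AAGCTT) start at positions 36, 80, 189.
HindIII cuts after the first base of each site, so after positions 36, 80, 189.
Linear molecule, 3 cuts → 4 fragments:
  1–36 → 36 bp
  37–80 → 44 bp
  81–189 → 109 bp
  190–202 → 13 bp
Sorted largest to smallest: 109, 44, 36, 13 bp.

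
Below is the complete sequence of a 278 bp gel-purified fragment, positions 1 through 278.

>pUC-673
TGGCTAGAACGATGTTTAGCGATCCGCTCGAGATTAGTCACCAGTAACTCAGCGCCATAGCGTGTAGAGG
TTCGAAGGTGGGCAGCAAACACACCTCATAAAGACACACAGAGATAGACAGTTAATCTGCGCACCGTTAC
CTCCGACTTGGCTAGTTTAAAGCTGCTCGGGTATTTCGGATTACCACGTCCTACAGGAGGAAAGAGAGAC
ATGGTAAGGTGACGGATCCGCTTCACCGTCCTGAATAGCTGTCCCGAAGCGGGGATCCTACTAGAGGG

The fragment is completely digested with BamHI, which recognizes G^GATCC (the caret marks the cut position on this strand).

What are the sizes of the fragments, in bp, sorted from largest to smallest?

BamHI sites (GGATCC) start at positions 224, 263.
BamHI cuts after the first base of each site, so after positions 224, 263.
Linear molecule, 2 cuts → 3 fragments:
  1–224 → 224 bp
  225–263 → 39 bp
  264–278 → 15 bp
Sorted largest to smallest: 224, 39, 15 bp.

224, 39, 15 bp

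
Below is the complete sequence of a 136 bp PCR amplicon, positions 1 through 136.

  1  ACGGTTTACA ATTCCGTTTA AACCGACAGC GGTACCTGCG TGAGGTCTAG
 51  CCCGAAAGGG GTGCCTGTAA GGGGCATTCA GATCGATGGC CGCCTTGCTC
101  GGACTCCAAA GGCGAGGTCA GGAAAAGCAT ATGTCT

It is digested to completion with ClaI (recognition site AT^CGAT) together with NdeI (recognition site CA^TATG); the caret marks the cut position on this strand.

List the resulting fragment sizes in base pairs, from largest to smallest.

83, 46, 7 bp

The ClaI site (ATCGAT) starts at position 82.
ClaI cuts after base 2 of each site, so after position 83.
The NdeI site (CATATG) starts at position 128.
NdeI cuts after base 2 of each site, so after position 129.
Combined cut positions: 83, 129.
Linear molecule, 2 cuts → 3 fragments:
  1–83 → 83 bp
  84–129 → 46 bp
  130–136 → 7 bp
Sorted largest to smallest: 83, 46, 7 bp.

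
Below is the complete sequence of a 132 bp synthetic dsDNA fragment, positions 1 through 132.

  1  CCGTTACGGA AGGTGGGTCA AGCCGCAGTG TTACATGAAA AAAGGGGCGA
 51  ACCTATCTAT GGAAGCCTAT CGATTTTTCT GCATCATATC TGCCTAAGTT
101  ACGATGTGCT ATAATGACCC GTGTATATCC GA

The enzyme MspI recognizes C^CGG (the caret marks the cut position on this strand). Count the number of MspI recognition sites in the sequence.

No occurrence of CCGG is present in the sequence.
MspI does not cut: 0 sites.

0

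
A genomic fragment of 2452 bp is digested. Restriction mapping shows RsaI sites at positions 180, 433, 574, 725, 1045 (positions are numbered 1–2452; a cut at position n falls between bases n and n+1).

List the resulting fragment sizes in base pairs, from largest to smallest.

1407, 320, 253, 180, 151, 141 bp

Linear molecule, 5 cuts → 6 fragments:
  180 − 0 = 180 bp
  433 − 180 = 253 bp
  574 − 433 = 141 bp
  725 − 574 = 151 bp
  1045 − 725 = 320 bp
  2452 − 1045 = 1407 bp
Sorted largest to smallest: 1407, 320, 253, 180, 151, 141 bp.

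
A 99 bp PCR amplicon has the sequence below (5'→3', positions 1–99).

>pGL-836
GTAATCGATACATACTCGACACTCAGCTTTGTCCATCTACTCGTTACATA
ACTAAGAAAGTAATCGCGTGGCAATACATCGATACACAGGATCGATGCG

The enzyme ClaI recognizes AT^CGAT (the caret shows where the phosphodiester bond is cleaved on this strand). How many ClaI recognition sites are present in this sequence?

ATCGAT occurs starting at positions 4, 78, 91.
ClaI cuts at 3 sites.

3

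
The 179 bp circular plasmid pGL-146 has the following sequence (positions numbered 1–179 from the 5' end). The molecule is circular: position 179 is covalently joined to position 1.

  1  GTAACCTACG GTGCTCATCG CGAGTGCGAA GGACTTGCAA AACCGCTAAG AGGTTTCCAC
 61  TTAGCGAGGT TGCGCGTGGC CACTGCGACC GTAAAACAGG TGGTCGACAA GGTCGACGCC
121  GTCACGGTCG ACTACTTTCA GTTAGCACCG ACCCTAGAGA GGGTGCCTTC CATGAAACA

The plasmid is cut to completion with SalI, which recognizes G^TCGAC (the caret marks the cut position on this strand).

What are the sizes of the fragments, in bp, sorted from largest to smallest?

SalI sites (GTCGAC) start at positions 103, 112, 127.
SalI cuts after the first base of each site, so after positions 103, 112, 127.
Circular molecule, 3 cuts → 3 fragments:
  104–112 → 9 bp
  113–127 → 15 bp
  128–179 then 1–103 → 52 + 103 = 155 bp
Sorted largest to smallest: 155, 15, 9 bp.

155, 15, 9 bp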